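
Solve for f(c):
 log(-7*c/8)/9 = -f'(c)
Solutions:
 f(c) = C1 - c*log(-c)/9 + c*(-log(7) + 1 + 3*log(2))/9


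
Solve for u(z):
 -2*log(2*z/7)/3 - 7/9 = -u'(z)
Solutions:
 u(z) = C1 + 2*z*log(z)/3 - 2*z*log(7)/3 + z/9 + 2*z*log(2)/3


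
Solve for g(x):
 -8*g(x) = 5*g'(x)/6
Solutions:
 g(x) = C1*exp(-48*x/5)


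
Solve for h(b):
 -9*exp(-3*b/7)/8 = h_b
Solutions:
 h(b) = C1 + 21*exp(-3*b/7)/8


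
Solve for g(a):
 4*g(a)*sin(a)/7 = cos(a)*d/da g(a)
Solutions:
 g(a) = C1/cos(a)^(4/7)


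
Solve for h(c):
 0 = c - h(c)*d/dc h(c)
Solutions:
 h(c) = -sqrt(C1 + c^2)
 h(c) = sqrt(C1 + c^2)


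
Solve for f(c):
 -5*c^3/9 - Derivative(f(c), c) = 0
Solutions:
 f(c) = C1 - 5*c^4/36


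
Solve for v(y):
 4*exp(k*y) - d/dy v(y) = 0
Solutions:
 v(y) = C1 + 4*exp(k*y)/k


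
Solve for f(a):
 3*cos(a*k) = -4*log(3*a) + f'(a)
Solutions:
 f(a) = C1 + 4*a*log(a) - 4*a + 4*a*log(3) + 3*Piecewise((sin(a*k)/k, Ne(k, 0)), (a, True))


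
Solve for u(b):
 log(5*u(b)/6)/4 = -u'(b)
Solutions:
 4*Integral(1/(log(_y) - log(6) + log(5)), (_y, u(b))) = C1 - b


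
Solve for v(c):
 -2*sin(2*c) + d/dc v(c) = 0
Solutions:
 v(c) = C1 - cos(2*c)


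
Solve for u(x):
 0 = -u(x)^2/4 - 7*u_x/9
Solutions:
 u(x) = 28/(C1 + 9*x)


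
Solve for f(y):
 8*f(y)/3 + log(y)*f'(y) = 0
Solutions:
 f(y) = C1*exp(-8*li(y)/3)


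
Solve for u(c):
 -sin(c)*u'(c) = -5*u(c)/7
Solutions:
 u(c) = C1*(cos(c) - 1)^(5/14)/(cos(c) + 1)^(5/14)


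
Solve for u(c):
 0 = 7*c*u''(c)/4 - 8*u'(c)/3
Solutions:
 u(c) = C1 + C2*c^(53/21)


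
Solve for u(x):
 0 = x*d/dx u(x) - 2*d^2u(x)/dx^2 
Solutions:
 u(x) = C1 + C2*erfi(x/2)


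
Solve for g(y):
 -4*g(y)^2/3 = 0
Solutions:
 g(y) = 0


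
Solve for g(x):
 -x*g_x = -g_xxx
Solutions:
 g(x) = C1 + Integral(C2*airyai(x) + C3*airybi(x), x)


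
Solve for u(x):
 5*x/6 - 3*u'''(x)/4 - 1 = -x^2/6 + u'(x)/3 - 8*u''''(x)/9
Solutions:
 u(x) = C1 + C2*exp(x*(-3^(1/3)*(64*sqrt(1267) + 2291)^(1/3) - 27*3^(2/3)/(64*sqrt(1267) + 2291)^(1/3) + 18)/64)*sin(3^(1/6)*x*(-3^(2/3)*(64*sqrt(1267) + 2291)^(1/3) + 81/(64*sqrt(1267) + 2291)^(1/3))/64) + C3*exp(x*(-3^(1/3)*(64*sqrt(1267) + 2291)^(1/3) - 27*3^(2/3)/(64*sqrt(1267) + 2291)^(1/3) + 18)/64)*cos(3^(1/6)*x*(-3^(2/3)*(64*sqrt(1267) + 2291)^(1/3) + 81/(64*sqrt(1267) + 2291)^(1/3))/64) + C4*exp(x*(27*3^(2/3)/(64*sqrt(1267) + 2291)^(1/3) + 9 + 3^(1/3)*(64*sqrt(1267) + 2291)^(1/3))/32) + x^3/6 + 5*x^2/4 - 21*x/4


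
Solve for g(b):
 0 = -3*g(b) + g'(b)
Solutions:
 g(b) = C1*exp(3*b)


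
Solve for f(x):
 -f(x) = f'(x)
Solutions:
 f(x) = C1*exp(-x)


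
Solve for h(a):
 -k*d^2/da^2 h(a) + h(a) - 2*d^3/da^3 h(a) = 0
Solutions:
 h(a) = C1*exp(-a*(k^2/(k^3 + sqrt(-k^6 + (k^3 - 54)^2) - 54)^(1/3) + k + (k^3 + sqrt(-k^6 + (k^3 - 54)^2) - 54)^(1/3))/6) + C2*exp(a*(-4*k^2/((-1 + sqrt(3)*I)*(k^3 + sqrt(-k^6 + (k^3 - 54)^2) - 54)^(1/3)) - 2*k + (k^3 + sqrt(-k^6 + (k^3 - 54)^2) - 54)^(1/3) - sqrt(3)*I*(k^3 + sqrt(-k^6 + (k^3 - 54)^2) - 54)^(1/3))/12) + C3*exp(a*(4*k^2/((1 + sqrt(3)*I)*(k^3 + sqrt(-k^6 + (k^3 - 54)^2) - 54)^(1/3)) - 2*k + (k^3 + sqrt(-k^6 + (k^3 - 54)^2) - 54)^(1/3) + sqrt(3)*I*(k^3 + sqrt(-k^6 + (k^3 - 54)^2) - 54)^(1/3))/12)


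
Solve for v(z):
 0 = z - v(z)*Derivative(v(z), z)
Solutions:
 v(z) = -sqrt(C1 + z^2)
 v(z) = sqrt(C1 + z^2)


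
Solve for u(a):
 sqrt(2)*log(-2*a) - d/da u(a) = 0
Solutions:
 u(a) = C1 + sqrt(2)*a*log(-a) + sqrt(2)*a*(-1 + log(2))


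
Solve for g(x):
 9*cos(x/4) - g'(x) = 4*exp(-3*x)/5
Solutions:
 g(x) = C1 + 36*sin(x/4) + 4*exp(-3*x)/15


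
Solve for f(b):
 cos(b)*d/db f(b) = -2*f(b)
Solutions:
 f(b) = C1*(sin(b) - 1)/(sin(b) + 1)


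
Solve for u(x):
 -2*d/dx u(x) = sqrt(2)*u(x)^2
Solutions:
 u(x) = 2/(C1 + sqrt(2)*x)


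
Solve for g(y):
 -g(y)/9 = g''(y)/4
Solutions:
 g(y) = C1*sin(2*y/3) + C2*cos(2*y/3)


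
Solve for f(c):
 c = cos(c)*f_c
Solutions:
 f(c) = C1 + Integral(c/cos(c), c)


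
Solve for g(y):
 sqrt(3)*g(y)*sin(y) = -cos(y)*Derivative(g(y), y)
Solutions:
 g(y) = C1*cos(y)^(sqrt(3))


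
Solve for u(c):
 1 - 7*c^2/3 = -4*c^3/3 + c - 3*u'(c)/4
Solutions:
 u(c) = C1 - 4*c^4/9 + 28*c^3/27 + 2*c^2/3 - 4*c/3


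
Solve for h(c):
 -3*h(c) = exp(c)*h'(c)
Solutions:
 h(c) = C1*exp(3*exp(-c))


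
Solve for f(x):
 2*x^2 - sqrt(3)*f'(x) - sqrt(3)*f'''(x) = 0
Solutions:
 f(x) = C1 + C2*sin(x) + C3*cos(x) + 2*sqrt(3)*x^3/9 - 4*sqrt(3)*x/3


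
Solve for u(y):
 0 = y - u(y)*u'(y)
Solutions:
 u(y) = -sqrt(C1 + y^2)
 u(y) = sqrt(C1 + y^2)


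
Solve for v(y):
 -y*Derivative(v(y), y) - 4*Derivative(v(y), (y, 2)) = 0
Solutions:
 v(y) = C1 + C2*erf(sqrt(2)*y/4)


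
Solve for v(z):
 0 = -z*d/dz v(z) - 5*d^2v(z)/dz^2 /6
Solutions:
 v(z) = C1 + C2*erf(sqrt(15)*z/5)


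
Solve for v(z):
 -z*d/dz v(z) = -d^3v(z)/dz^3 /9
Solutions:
 v(z) = C1 + Integral(C2*airyai(3^(2/3)*z) + C3*airybi(3^(2/3)*z), z)


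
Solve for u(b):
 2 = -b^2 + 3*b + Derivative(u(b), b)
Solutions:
 u(b) = C1 + b^3/3 - 3*b^2/2 + 2*b


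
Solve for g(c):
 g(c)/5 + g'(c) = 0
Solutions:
 g(c) = C1*exp(-c/5)


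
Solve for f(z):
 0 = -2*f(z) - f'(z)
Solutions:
 f(z) = C1*exp(-2*z)


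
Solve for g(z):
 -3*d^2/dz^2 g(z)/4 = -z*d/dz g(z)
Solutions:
 g(z) = C1 + C2*erfi(sqrt(6)*z/3)


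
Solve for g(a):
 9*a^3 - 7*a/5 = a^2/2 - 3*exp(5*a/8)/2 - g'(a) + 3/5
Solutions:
 g(a) = C1 - 9*a^4/4 + a^3/6 + 7*a^2/10 + 3*a/5 - 12*exp(5*a/8)/5


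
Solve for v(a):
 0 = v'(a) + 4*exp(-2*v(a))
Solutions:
 v(a) = log(-sqrt(C1 - 8*a))
 v(a) = log(C1 - 8*a)/2


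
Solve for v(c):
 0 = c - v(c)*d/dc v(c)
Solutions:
 v(c) = -sqrt(C1 + c^2)
 v(c) = sqrt(C1 + c^2)


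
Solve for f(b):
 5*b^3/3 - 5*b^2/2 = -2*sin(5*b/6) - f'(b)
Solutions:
 f(b) = C1 - 5*b^4/12 + 5*b^3/6 + 12*cos(5*b/6)/5


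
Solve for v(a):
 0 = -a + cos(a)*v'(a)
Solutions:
 v(a) = C1 + Integral(a/cos(a), a)


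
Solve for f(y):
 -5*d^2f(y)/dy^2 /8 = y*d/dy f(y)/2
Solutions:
 f(y) = C1 + C2*erf(sqrt(10)*y/5)


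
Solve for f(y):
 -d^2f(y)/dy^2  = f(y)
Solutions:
 f(y) = C1*sin(y) + C2*cos(y)


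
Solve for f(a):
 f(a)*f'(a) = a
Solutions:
 f(a) = -sqrt(C1 + a^2)
 f(a) = sqrt(C1 + a^2)


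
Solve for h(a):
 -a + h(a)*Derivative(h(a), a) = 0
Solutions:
 h(a) = -sqrt(C1 + a^2)
 h(a) = sqrt(C1 + a^2)


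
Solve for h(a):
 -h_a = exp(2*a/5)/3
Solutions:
 h(a) = C1 - 5*exp(2*a/5)/6


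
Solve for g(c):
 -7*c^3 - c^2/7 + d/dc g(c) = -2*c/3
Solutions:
 g(c) = C1 + 7*c^4/4 + c^3/21 - c^2/3


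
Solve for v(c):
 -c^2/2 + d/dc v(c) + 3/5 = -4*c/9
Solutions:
 v(c) = C1 + c^3/6 - 2*c^2/9 - 3*c/5


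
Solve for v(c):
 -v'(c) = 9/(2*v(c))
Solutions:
 v(c) = -sqrt(C1 - 9*c)
 v(c) = sqrt(C1 - 9*c)


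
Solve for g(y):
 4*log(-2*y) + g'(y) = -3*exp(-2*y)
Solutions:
 g(y) = C1 - 4*y*log(-y) + 4*y*(1 - log(2)) + 3*exp(-2*y)/2


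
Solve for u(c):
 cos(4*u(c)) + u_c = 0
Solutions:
 u(c) = -asin((C1 + exp(8*c))/(C1 - exp(8*c)))/4 + pi/4
 u(c) = asin((C1 + exp(8*c))/(C1 - exp(8*c)))/4


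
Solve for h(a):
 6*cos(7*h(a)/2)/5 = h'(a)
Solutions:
 -6*a/5 - log(sin(7*h(a)/2) - 1)/7 + log(sin(7*h(a)/2) + 1)/7 = C1


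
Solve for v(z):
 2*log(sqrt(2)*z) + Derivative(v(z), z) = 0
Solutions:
 v(z) = C1 - 2*z*log(z) - z*log(2) + 2*z


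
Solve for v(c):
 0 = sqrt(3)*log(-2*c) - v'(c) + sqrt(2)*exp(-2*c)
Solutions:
 v(c) = C1 + sqrt(3)*c*log(-c) + sqrt(3)*c*(-1 + log(2)) - sqrt(2)*exp(-2*c)/2


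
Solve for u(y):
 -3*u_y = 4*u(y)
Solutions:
 u(y) = C1*exp(-4*y/3)


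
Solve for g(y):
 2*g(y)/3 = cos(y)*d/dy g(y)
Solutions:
 g(y) = C1*(sin(y) + 1)^(1/3)/(sin(y) - 1)^(1/3)


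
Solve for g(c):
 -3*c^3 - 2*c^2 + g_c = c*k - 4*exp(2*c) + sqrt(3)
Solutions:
 g(c) = C1 + 3*c^4/4 + 2*c^3/3 + c^2*k/2 + sqrt(3)*c - 2*exp(2*c)


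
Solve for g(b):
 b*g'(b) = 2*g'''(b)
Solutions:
 g(b) = C1 + Integral(C2*airyai(2^(2/3)*b/2) + C3*airybi(2^(2/3)*b/2), b)


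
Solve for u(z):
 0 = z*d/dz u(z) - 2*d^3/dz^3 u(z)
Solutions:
 u(z) = C1 + Integral(C2*airyai(2^(2/3)*z/2) + C3*airybi(2^(2/3)*z/2), z)


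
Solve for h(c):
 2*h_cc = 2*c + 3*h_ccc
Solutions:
 h(c) = C1 + C2*c + C3*exp(2*c/3) + c^3/6 + 3*c^2/4


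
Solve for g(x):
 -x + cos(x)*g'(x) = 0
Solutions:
 g(x) = C1 + Integral(x/cos(x), x)


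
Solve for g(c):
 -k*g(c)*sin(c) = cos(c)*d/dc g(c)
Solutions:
 g(c) = C1*exp(k*log(cos(c)))


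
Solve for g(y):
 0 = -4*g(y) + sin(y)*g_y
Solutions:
 g(y) = C1*(cos(y)^2 - 2*cos(y) + 1)/(cos(y)^2 + 2*cos(y) + 1)


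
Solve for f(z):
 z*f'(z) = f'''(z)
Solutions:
 f(z) = C1 + Integral(C2*airyai(z) + C3*airybi(z), z)


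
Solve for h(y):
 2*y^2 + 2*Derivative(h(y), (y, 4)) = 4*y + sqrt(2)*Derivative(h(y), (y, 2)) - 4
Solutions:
 h(y) = C1 + C2*y + C3*exp(-2^(3/4)*y/2) + C4*exp(2^(3/4)*y/2) + sqrt(2)*y^4/12 - sqrt(2)*y^3/3 + y^2*(sqrt(2) + 2)


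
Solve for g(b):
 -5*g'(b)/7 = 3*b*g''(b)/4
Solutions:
 g(b) = C1 + C2*b^(1/21)


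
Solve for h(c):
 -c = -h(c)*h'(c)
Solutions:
 h(c) = -sqrt(C1 + c^2)
 h(c) = sqrt(C1 + c^2)


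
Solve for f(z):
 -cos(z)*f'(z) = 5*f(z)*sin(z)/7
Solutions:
 f(z) = C1*cos(z)^(5/7)


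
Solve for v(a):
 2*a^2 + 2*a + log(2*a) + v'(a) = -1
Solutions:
 v(a) = C1 - 2*a^3/3 - a^2 - a*log(a) - a*log(2)


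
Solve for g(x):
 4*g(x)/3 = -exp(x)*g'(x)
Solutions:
 g(x) = C1*exp(4*exp(-x)/3)


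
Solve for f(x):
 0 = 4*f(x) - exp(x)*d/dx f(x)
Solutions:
 f(x) = C1*exp(-4*exp(-x))


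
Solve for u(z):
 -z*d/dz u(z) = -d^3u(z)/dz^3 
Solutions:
 u(z) = C1 + Integral(C2*airyai(z) + C3*airybi(z), z)


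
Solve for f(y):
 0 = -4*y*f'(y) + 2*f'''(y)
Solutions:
 f(y) = C1 + Integral(C2*airyai(2^(1/3)*y) + C3*airybi(2^(1/3)*y), y)


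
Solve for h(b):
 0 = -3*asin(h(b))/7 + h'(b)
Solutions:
 Integral(1/asin(_y), (_y, h(b))) = C1 + 3*b/7


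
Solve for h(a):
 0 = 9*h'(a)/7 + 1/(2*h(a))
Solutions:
 h(a) = -sqrt(C1 - 7*a)/3
 h(a) = sqrt(C1 - 7*a)/3


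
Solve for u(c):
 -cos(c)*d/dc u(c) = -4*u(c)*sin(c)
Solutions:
 u(c) = C1/cos(c)^4


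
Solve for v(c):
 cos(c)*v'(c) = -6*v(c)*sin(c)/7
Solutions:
 v(c) = C1*cos(c)^(6/7)


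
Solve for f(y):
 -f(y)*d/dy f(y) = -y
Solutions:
 f(y) = -sqrt(C1 + y^2)
 f(y) = sqrt(C1 + y^2)


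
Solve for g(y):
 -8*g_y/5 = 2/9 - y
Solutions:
 g(y) = C1 + 5*y^2/16 - 5*y/36


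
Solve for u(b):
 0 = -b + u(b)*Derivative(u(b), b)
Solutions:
 u(b) = -sqrt(C1 + b^2)
 u(b) = sqrt(C1 + b^2)


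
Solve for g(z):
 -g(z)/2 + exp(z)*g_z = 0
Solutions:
 g(z) = C1*exp(-exp(-z)/2)


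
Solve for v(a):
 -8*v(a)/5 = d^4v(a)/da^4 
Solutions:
 v(a) = (C1*sin(2^(1/4)*5^(3/4)*a/5) + C2*cos(2^(1/4)*5^(3/4)*a/5))*exp(-2^(1/4)*5^(3/4)*a/5) + (C3*sin(2^(1/4)*5^(3/4)*a/5) + C4*cos(2^(1/4)*5^(3/4)*a/5))*exp(2^(1/4)*5^(3/4)*a/5)


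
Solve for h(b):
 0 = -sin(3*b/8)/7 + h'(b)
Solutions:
 h(b) = C1 - 8*cos(3*b/8)/21


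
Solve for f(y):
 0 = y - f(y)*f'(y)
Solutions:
 f(y) = -sqrt(C1 + y^2)
 f(y) = sqrt(C1 + y^2)


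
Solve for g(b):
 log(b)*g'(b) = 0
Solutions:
 g(b) = C1


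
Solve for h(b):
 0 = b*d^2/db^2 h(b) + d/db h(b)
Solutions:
 h(b) = C1 + C2*log(b)


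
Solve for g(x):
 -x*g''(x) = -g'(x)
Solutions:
 g(x) = C1 + C2*x^2


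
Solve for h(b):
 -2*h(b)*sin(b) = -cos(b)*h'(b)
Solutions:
 h(b) = C1/cos(b)^2


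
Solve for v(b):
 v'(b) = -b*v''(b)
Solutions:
 v(b) = C1 + C2*log(b)


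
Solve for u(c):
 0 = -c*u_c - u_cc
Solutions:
 u(c) = C1 + C2*erf(sqrt(2)*c/2)


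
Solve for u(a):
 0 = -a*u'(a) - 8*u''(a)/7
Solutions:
 u(a) = C1 + C2*erf(sqrt(7)*a/4)


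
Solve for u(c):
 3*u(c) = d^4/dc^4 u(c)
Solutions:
 u(c) = C1*exp(-3^(1/4)*c) + C2*exp(3^(1/4)*c) + C3*sin(3^(1/4)*c) + C4*cos(3^(1/4)*c)


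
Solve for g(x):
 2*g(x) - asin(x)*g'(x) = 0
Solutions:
 g(x) = C1*exp(2*Integral(1/asin(x), x))


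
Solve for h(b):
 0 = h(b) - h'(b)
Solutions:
 h(b) = C1*exp(b)


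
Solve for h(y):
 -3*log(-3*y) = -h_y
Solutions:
 h(y) = C1 + 3*y*log(-y) + 3*y*(-1 + log(3))


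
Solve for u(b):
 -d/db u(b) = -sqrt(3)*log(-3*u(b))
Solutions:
 -sqrt(3)*Integral(1/(log(-_y) + log(3)), (_y, u(b)))/3 = C1 - b


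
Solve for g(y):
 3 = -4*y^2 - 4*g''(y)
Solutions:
 g(y) = C1 + C2*y - y^4/12 - 3*y^2/8


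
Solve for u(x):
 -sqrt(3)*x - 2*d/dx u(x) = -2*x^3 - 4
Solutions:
 u(x) = C1 + x^4/4 - sqrt(3)*x^2/4 + 2*x


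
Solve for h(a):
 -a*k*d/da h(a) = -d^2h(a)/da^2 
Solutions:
 h(a) = Piecewise((-sqrt(2)*sqrt(pi)*C1*erf(sqrt(2)*a*sqrt(-k)/2)/(2*sqrt(-k)) - C2, (k > 0) | (k < 0)), (-C1*a - C2, True))


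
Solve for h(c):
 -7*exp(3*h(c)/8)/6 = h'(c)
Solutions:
 h(c) = 8*log(1/(C1 + 7*c))/3 + 32*log(2)/3
 h(c) = 8*log(2^(1/3)*(-1 - sqrt(3)*I)*(1/(C1 + 7*c))^(1/3))
 h(c) = 8*log(2^(1/3)*(-1 + sqrt(3)*I)*(1/(C1 + 7*c))^(1/3))


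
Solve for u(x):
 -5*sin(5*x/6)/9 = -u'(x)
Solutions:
 u(x) = C1 - 2*cos(5*x/6)/3


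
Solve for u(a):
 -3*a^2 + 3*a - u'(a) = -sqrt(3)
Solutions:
 u(a) = C1 - a^3 + 3*a^2/2 + sqrt(3)*a


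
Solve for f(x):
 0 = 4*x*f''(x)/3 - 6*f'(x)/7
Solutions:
 f(x) = C1 + C2*x^(23/14)


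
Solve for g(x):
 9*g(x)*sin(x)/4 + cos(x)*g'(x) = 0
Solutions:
 g(x) = C1*cos(x)^(9/4)


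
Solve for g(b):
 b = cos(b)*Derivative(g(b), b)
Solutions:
 g(b) = C1 + Integral(b/cos(b), b)


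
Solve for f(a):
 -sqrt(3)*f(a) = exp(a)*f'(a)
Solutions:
 f(a) = C1*exp(sqrt(3)*exp(-a))


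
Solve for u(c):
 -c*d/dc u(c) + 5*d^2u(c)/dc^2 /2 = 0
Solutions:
 u(c) = C1 + C2*erfi(sqrt(5)*c/5)


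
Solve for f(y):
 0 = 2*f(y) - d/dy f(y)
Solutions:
 f(y) = C1*exp(2*y)


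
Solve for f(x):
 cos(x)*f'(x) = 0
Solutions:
 f(x) = C1


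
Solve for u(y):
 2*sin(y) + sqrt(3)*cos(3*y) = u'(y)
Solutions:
 u(y) = C1 + sqrt(3)*sin(3*y)/3 - 2*cos(y)


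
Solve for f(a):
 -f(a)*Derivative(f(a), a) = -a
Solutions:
 f(a) = -sqrt(C1 + a^2)
 f(a) = sqrt(C1 + a^2)


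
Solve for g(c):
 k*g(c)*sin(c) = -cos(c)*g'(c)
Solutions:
 g(c) = C1*exp(k*log(cos(c)))


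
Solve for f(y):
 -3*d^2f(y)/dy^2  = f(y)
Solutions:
 f(y) = C1*sin(sqrt(3)*y/3) + C2*cos(sqrt(3)*y/3)


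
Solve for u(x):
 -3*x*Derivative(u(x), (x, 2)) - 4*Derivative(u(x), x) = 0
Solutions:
 u(x) = C1 + C2/x^(1/3)


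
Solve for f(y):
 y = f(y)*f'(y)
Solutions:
 f(y) = -sqrt(C1 + y^2)
 f(y) = sqrt(C1 + y^2)


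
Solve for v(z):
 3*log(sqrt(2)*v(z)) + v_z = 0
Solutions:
 2*Integral(1/(2*log(_y) + log(2)), (_y, v(z)))/3 = C1 - z


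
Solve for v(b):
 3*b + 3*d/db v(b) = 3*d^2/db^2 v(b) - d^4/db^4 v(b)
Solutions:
 v(b) = C1 + C2*exp(2^(1/3)*b*(2/(sqrt(5) + 3)^(1/3) + 2^(1/3)*(sqrt(5) + 3)^(1/3))/4)*sin(2^(1/3)*sqrt(3)*b*(-2^(1/3)*(sqrt(5) + 3)^(1/3) + 2/(sqrt(5) + 3)^(1/3))/4) + C3*exp(2^(1/3)*b*(2/(sqrt(5) + 3)^(1/3) + 2^(1/3)*(sqrt(5) + 3)^(1/3))/4)*cos(2^(1/3)*sqrt(3)*b*(-2^(1/3)*(sqrt(5) + 3)^(1/3) + 2/(sqrt(5) + 3)^(1/3))/4) + C4*exp(-2^(1/3)*b*((sqrt(5) + 3)^(-1/3) + 2^(1/3)*(sqrt(5) + 3)^(1/3)/2)) - b^2/2 - b


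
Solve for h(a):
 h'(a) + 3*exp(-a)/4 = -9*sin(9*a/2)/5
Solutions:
 h(a) = C1 + 2*cos(9*a/2)/5 + 3*exp(-a)/4


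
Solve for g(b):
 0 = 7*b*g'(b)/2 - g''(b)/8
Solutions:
 g(b) = C1 + C2*erfi(sqrt(14)*b)


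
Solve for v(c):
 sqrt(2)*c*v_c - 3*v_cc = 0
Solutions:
 v(c) = C1 + C2*erfi(2^(3/4)*sqrt(3)*c/6)


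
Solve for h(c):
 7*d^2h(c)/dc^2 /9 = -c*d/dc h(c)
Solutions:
 h(c) = C1 + C2*erf(3*sqrt(14)*c/14)


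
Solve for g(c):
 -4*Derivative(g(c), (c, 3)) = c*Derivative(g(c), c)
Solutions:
 g(c) = C1 + Integral(C2*airyai(-2^(1/3)*c/2) + C3*airybi(-2^(1/3)*c/2), c)


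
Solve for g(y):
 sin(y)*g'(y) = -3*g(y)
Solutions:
 g(y) = C1*(cos(y) + 1)^(3/2)/(cos(y) - 1)^(3/2)


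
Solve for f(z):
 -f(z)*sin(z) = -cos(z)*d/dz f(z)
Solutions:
 f(z) = C1/cos(z)


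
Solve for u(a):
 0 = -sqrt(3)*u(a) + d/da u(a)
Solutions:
 u(a) = C1*exp(sqrt(3)*a)


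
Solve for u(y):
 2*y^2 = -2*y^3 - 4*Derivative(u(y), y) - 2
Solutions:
 u(y) = C1 - y^4/8 - y^3/6 - y/2


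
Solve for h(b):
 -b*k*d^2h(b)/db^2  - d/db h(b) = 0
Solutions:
 h(b) = C1 + b^(((re(k) - 1)*re(k) + im(k)^2)/(re(k)^2 + im(k)^2))*(C2*sin(log(b)*Abs(im(k))/(re(k)^2 + im(k)^2)) + C3*cos(log(b)*im(k)/(re(k)^2 + im(k)^2)))


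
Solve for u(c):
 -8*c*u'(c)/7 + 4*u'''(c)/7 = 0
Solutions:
 u(c) = C1 + Integral(C2*airyai(2^(1/3)*c) + C3*airybi(2^(1/3)*c), c)


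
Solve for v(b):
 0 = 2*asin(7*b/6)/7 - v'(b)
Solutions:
 v(b) = C1 + 2*b*asin(7*b/6)/7 + 2*sqrt(36 - 49*b^2)/49


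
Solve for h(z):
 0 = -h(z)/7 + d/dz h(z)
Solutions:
 h(z) = C1*exp(z/7)


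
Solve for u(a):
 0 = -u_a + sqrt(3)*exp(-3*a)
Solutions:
 u(a) = C1 - sqrt(3)*exp(-3*a)/3


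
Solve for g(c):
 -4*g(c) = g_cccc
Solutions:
 g(c) = (C1*sin(c) + C2*cos(c))*exp(-c) + (C3*sin(c) + C4*cos(c))*exp(c)


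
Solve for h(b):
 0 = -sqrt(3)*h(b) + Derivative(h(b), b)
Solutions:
 h(b) = C1*exp(sqrt(3)*b)


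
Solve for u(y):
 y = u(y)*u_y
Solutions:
 u(y) = -sqrt(C1 + y^2)
 u(y) = sqrt(C1 + y^2)


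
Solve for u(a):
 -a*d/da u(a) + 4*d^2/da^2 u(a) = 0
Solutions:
 u(a) = C1 + C2*erfi(sqrt(2)*a/4)


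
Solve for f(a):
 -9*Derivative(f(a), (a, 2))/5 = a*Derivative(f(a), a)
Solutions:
 f(a) = C1 + C2*erf(sqrt(10)*a/6)


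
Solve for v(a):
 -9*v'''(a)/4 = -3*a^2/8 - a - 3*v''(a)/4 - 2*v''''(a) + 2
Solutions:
 v(a) = C1 + C2*a - a^4/24 - 13*a^3/18 - 23*a^2/6 + (C3*sin(sqrt(15)*a/16) + C4*cos(sqrt(15)*a/16))*exp(9*a/16)


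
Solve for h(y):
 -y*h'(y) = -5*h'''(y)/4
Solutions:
 h(y) = C1 + Integral(C2*airyai(10^(2/3)*y/5) + C3*airybi(10^(2/3)*y/5), y)


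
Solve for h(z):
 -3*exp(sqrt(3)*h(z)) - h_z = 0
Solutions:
 h(z) = sqrt(3)*(2*log(1/(C1 + 3*z)) - log(3))/6


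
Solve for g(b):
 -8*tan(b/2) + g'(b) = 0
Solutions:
 g(b) = C1 - 16*log(cos(b/2))


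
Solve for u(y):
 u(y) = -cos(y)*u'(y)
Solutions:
 u(y) = C1*sqrt(sin(y) - 1)/sqrt(sin(y) + 1)


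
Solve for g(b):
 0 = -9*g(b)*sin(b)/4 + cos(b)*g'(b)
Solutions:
 g(b) = C1/cos(b)^(9/4)


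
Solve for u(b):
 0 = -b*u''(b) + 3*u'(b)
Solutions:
 u(b) = C1 + C2*b^4


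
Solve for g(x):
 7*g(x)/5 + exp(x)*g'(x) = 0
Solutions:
 g(x) = C1*exp(7*exp(-x)/5)


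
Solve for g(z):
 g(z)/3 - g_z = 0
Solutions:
 g(z) = C1*exp(z/3)


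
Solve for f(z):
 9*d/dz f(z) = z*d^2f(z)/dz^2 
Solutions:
 f(z) = C1 + C2*z^10


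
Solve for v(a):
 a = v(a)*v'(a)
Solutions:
 v(a) = -sqrt(C1 + a^2)
 v(a) = sqrt(C1 + a^2)


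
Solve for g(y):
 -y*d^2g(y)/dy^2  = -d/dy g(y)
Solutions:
 g(y) = C1 + C2*y^2


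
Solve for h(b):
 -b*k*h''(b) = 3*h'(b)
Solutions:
 h(b) = C1 + b^(((re(k) - 3)*re(k) + im(k)^2)/(re(k)^2 + im(k)^2))*(C2*sin(3*log(b)*Abs(im(k))/(re(k)^2 + im(k)^2)) + C3*cos(3*log(b)*im(k)/(re(k)^2 + im(k)^2)))


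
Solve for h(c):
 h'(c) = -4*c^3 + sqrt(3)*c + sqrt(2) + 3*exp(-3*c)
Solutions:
 h(c) = C1 - c^4 + sqrt(3)*c^2/2 + sqrt(2)*c - exp(-3*c)


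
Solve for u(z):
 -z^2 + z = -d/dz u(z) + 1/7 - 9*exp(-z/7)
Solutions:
 u(z) = C1 + z^3/3 - z^2/2 + z/7 + 63*exp(-z/7)


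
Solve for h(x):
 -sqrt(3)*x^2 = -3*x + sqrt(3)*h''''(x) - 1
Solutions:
 h(x) = C1 + C2*x + C3*x^2 + C4*x^3 - x^6/360 + sqrt(3)*x^5/120 + sqrt(3)*x^4/72


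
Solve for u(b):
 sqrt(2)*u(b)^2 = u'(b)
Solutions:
 u(b) = -1/(C1 + sqrt(2)*b)


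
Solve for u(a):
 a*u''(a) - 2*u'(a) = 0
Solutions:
 u(a) = C1 + C2*a^3


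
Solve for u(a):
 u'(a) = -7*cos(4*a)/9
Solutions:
 u(a) = C1 - 7*sin(4*a)/36


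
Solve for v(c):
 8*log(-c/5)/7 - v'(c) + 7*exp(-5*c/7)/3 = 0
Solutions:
 v(c) = C1 + 8*c*log(-c)/7 + 8*c*(-log(5) - 1)/7 - 49*exp(-5*c/7)/15


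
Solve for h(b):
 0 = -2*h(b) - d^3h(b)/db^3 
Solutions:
 h(b) = C3*exp(-2^(1/3)*b) + (C1*sin(2^(1/3)*sqrt(3)*b/2) + C2*cos(2^(1/3)*sqrt(3)*b/2))*exp(2^(1/3)*b/2)


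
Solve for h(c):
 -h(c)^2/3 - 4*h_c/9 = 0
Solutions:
 h(c) = 4/(C1 + 3*c)


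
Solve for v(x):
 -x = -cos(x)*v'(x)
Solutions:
 v(x) = C1 + Integral(x/cos(x), x)


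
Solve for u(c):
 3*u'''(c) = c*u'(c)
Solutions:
 u(c) = C1 + Integral(C2*airyai(3^(2/3)*c/3) + C3*airybi(3^(2/3)*c/3), c)


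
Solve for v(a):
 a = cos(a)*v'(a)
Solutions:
 v(a) = C1 + Integral(a/cos(a), a)


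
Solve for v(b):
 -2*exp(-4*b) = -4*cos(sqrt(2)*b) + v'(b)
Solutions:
 v(b) = C1 + 2*sqrt(2)*sin(sqrt(2)*b) + exp(-4*b)/2


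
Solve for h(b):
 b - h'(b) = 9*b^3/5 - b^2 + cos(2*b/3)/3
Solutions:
 h(b) = C1 - 9*b^4/20 + b^3/3 + b^2/2 - sin(2*b/3)/2


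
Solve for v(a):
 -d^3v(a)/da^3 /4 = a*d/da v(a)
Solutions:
 v(a) = C1 + Integral(C2*airyai(-2^(2/3)*a) + C3*airybi(-2^(2/3)*a), a)


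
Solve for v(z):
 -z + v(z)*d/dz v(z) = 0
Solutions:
 v(z) = -sqrt(C1 + z^2)
 v(z) = sqrt(C1 + z^2)


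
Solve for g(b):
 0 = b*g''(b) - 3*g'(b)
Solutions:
 g(b) = C1 + C2*b^4


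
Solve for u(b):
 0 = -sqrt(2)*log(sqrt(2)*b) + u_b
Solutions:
 u(b) = C1 + sqrt(2)*b*log(b) - sqrt(2)*b + sqrt(2)*b*log(2)/2


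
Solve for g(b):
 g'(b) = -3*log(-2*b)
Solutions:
 g(b) = C1 - 3*b*log(-b) + 3*b*(1 - log(2))


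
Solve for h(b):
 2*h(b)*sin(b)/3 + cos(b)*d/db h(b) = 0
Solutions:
 h(b) = C1*cos(b)^(2/3)


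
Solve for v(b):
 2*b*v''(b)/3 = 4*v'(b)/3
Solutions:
 v(b) = C1 + C2*b^3


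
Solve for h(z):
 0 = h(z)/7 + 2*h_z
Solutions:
 h(z) = C1*exp(-z/14)


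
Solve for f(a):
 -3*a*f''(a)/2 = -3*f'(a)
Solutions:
 f(a) = C1 + C2*a^3


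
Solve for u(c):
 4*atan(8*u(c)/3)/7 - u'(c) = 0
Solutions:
 Integral(1/atan(8*_y/3), (_y, u(c))) = C1 + 4*c/7


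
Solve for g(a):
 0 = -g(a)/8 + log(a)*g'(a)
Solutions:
 g(a) = C1*exp(li(a)/8)


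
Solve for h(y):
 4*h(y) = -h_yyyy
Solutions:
 h(y) = (C1*sin(y) + C2*cos(y))*exp(-y) + (C3*sin(y) + C4*cos(y))*exp(y)


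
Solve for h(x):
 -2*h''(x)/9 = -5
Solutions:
 h(x) = C1 + C2*x + 45*x^2/4


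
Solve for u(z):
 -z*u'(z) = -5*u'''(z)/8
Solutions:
 u(z) = C1 + Integral(C2*airyai(2*5^(2/3)*z/5) + C3*airybi(2*5^(2/3)*z/5), z)


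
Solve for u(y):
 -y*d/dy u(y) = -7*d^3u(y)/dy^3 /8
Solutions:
 u(y) = C1 + Integral(C2*airyai(2*7^(2/3)*y/7) + C3*airybi(2*7^(2/3)*y/7), y)


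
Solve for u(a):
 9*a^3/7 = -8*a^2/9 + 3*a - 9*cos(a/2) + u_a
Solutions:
 u(a) = C1 + 9*a^4/28 + 8*a^3/27 - 3*a^2/2 + 18*sin(a/2)


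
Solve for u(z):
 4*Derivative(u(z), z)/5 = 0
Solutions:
 u(z) = C1


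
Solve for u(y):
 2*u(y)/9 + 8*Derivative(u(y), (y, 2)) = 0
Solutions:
 u(y) = C1*sin(y/6) + C2*cos(y/6)


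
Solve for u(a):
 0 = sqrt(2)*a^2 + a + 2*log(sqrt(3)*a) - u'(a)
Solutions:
 u(a) = C1 + sqrt(2)*a^3/3 + a^2/2 + 2*a*log(a) - 2*a + a*log(3)


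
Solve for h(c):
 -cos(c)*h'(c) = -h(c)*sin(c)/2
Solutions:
 h(c) = C1/sqrt(cos(c))


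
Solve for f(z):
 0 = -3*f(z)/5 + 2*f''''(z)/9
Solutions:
 f(z) = C1*exp(-30^(3/4)*z/10) + C2*exp(30^(3/4)*z/10) + C3*sin(30^(3/4)*z/10) + C4*cos(30^(3/4)*z/10)


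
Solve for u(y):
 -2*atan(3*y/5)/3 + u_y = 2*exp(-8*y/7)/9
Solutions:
 u(y) = C1 + 2*y*atan(3*y/5)/3 - 5*log(9*y^2 + 25)/9 - 7*exp(-8*y/7)/36


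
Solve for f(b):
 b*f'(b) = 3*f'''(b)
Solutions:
 f(b) = C1 + Integral(C2*airyai(3^(2/3)*b/3) + C3*airybi(3^(2/3)*b/3), b)


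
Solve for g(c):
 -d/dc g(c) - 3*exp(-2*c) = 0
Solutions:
 g(c) = C1 + 3*exp(-2*c)/2


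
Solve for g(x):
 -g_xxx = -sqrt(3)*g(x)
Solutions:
 g(x) = C3*exp(3^(1/6)*x) + (C1*sin(3^(2/3)*x/2) + C2*cos(3^(2/3)*x/2))*exp(-3^(1/6)*x/2)


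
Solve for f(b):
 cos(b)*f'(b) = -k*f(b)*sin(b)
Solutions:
 f(b) = C1*exp(k*log(cos(b)))


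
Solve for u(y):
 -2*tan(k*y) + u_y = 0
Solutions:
 u(y) = C1 + 2*Piecewise((-log(cos(k*y))/k, Ne(k, 0)), (0, True))


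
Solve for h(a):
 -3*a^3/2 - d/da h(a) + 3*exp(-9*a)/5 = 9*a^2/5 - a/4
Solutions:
 h(a) = C1 - 3*a^4/8 - 3*a^3/5 + a^2/8 - exp(-9*a)/15


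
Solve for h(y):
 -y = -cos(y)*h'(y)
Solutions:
 h(y) = C1 + Integral(y/cos(y), y)


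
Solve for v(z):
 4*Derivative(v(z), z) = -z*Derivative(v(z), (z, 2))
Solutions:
 v(z) = C1 + C2/z^3


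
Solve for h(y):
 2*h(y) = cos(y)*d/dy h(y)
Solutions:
 h(y) = C1*(sin(y) + 1)/(sin(y) - 1)


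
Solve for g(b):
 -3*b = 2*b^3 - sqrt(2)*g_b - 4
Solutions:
 g(b) = C1 + sqrt(2)*b^4/4 + 3*sqrt(2)*b^2/4 - 2*sqrt(2)*b


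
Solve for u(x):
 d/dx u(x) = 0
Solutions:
 u(x) = C1


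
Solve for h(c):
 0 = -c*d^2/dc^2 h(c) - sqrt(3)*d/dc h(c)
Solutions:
 h(c) = C1 + C2*c^(1 - sqrt(3))


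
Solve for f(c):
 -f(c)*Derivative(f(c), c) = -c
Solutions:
 f(c) = -sqrt(C1 + c^2)
 f(c) = sqrt(C1 + c^2)


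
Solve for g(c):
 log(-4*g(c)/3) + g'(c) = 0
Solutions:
 Integral(1/(log(-_y) - log(3) + 2*log(2)), (_y, g(c))) = C1 - c


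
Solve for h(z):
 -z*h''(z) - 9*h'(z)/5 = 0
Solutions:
 h(z) = C1 + C2/z^(4/5)


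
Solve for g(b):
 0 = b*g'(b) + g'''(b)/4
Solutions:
 g(b) = C1 + Integral(C2*airyai(-2^(2/3)*b) + C3*airybi(-2^(2/3)*b), b)


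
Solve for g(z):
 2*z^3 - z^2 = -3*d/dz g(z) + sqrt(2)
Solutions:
 g(z) = C1 - z^4/6 + z^3/9 + sqrt(2)*z/3


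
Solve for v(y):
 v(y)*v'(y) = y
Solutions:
 v(y) = -sqrt(C1 + y^2)
 v(y) = sqrt(C1 + y^2)


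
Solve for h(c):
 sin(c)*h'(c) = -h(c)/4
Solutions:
 h(c) = C1*(cos(c) + 1)^(1/8)/(cos(c) - 1)^(1/8)


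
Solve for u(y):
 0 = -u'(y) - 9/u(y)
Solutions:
 u(y) = -sqrt(C1 - 18*y)
 u(y) = sqrt(C1 - 18*y)


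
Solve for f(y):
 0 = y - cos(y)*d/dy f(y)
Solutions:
 f(y) = C1 + Integral(y/cos(y), y)


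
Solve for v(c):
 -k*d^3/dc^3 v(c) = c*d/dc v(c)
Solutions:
 v(c) = C1 + Integral(C2*airyai(c*(-1/k)^(1/3)) + C3*airybi(c*(-1/k)^(1/3)), c)


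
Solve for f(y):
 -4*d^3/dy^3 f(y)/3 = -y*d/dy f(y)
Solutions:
 f(y) = C1 + Integral(C2*airyai(6^(1/3)*y/2) + C3*airybi(6^(1/3)*y/2), y)


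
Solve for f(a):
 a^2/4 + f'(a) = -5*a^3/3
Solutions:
 f(a) = C1 - 5*a^4/12 - a^3/12


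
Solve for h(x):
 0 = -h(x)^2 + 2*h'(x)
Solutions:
 h(x) = -2/(C1 + x)


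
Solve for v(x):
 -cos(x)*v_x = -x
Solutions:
 v(x) = C1 + Integral(x/cos(x), x)


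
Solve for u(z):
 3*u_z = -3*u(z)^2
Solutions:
 u(z) = 1/(C1 + z)


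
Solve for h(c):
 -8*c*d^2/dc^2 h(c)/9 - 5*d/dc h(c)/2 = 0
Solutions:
 h(c) = C1 + C2/c^(29/16)


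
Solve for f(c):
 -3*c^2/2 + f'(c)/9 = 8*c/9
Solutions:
 f(c) = C1 + 9*c^3/2 + 4*c^2


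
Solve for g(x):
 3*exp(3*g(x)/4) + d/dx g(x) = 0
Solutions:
 g(x) = 4*log(1/(C1 + 9*x))/3 + 8*log(2)/3
 g(x) = 4*log((-6^(2/3) - 3*2^(2/3)*3^(1/6)*I)*(1/(C1 + 3*x))^(1/3)/6)
 g(x) = 4*log((-6^(2/3) + 3*2^(2/3)*3^(1/6)*I)*(1/(C1 + 3*x))^(1/3)/6)


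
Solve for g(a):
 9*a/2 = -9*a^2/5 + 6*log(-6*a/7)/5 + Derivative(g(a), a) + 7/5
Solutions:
 g(a) = C1 + 3*a^3/5 + 9*a^2/4 - 6*a*log(-a)/5 + a*(-6*log(6) - 1 + 6*log(7))/5


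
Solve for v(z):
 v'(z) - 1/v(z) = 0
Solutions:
 v(z) = -sqrt(C1 + 2*z)
 v(z) = sqrt(C1 + 2*z)


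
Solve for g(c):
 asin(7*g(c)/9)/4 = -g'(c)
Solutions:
 Integral(1/asin(7*_y/9), (_y, g(c))) = C1 - c/4


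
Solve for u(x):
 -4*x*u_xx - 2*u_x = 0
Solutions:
 u(x) = C1 + C2*sqrt(x)


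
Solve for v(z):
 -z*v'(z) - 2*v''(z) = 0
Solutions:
 v(z) = C1 + C2*erf(z/2)


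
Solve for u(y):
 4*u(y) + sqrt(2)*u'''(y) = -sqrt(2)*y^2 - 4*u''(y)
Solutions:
 u(y) = C1*exp(y*(-4*sqrt(2) + 8/(3*sqrt(354) + 43*sqrt(2))^(1/3) + (3*sqrt(354) + 43*sqrt(2))^(1/3))/6)*sin(sqrt(3)*y*(-(3*sqrt(354) + 43*sqrt(2))^(1/3) + 8/(3*sqrt(354) + 43*sqrt(2))^(1/3))/6) + C2*exp(y*(-4*sqrt(2) + 8/(3*sqrt(354) + 43*sqrt(2))^(1/3) + (3*sqrt(354) + 43*sqrt(2))^(1/3))/6)*cos(sqrt(3)*y*(-(3*sqrt(354) + 43*sqrt(2))^(1/3) + 8/(3*sqrt(354) + 43*sqrt(2))^(1/3))/6) + C3*exp(-y*(8/(3*sqrt(354) + 43*sqrt(2))^(1/3) + 2*sqrt(2) + (3*sqrt(354) + 43*sqrt(2))^(1/3))/3) - sqrt(2)*y^2/4 + sqrt(2)/2


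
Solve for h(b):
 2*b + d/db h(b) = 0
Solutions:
 h(b) = C1 - b^2


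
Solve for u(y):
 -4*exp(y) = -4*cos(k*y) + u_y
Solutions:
 u(y) = C1 - 4*exp(y) + 4*sin(k*y)/k


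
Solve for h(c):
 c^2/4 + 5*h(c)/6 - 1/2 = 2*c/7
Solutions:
 h(c) = -3*c^2/10 + 12*c/35 + 3/5


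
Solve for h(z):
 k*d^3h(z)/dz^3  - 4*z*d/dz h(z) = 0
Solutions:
 h(z) = C1 + Integral(C2*airyai(2^(2/3)*z*(1/k)^(1/3)) + C3*airybi(2^(2/3)*z*(1/k)^(1/3)), z)


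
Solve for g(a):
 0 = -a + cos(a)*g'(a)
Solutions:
 g(a) = C1 + Integral(a/cos(a), a)


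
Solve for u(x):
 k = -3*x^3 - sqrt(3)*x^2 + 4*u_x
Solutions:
 u(x) = C1 + k*x/4 + 3*x^4/16 + sqrt(3)*x^3/12


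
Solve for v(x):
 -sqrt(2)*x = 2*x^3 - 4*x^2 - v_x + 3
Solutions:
 v(x) = C1 + x^4/2 - 4*x^3/3 + sqrt(2)*x^2/2 + 3*x


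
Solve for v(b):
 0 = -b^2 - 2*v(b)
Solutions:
 v(b) = -b^2/2


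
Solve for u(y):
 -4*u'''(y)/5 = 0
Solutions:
 u(y) = C1 + C2*y + C3*y^2


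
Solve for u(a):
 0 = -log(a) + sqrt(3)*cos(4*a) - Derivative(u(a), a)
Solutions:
 u(a) = C1 - a*log(a) + a + sqrt(3)*sin(4*a)/4


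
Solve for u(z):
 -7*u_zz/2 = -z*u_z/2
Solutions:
 u(z) = C1 + C2*erfi(sqrt(14)*z/14)


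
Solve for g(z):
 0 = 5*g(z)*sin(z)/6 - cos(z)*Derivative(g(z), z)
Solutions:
 g(z) = C1/cos(z)^(5/6)


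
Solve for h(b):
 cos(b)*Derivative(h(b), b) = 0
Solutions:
 h(b) = C1


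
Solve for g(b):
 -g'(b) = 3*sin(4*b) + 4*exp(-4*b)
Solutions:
 g(b) = C1 + 3*cos(4*b)/4 + exp(-4*b)


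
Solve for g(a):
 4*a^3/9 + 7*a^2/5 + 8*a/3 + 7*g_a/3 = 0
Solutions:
 g(a) = C1 - a^4/21 - a^3/5 - 4*a^2/7


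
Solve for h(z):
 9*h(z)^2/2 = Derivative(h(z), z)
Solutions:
 h(z) = -2/(C1 + 9*z)


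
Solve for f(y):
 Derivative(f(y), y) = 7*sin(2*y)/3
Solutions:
 f(y) = C1 - 7*cos(2*y)/6


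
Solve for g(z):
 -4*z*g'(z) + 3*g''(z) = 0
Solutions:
 g(z) = C1 + C2*erfi(sqrt(6)*z/3)


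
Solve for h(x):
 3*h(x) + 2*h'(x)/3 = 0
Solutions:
 h(x) = C1*exp(-9*x/2)


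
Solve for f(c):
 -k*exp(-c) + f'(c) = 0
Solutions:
 f(c) = C1 - k*exp(-c)


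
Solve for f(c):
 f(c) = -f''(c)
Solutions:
 f(c) = C1*sin(c) + C2*cos(c)


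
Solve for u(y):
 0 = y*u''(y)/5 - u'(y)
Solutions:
 u(y) = C1 + C2*y^6


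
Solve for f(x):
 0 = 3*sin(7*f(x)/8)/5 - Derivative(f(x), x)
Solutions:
 -3*x/5 + 4*log(cos(7*f(x)/8) - 1)/7 - 4*log(cos(7*f(x)/8) + 1)/7 = C1


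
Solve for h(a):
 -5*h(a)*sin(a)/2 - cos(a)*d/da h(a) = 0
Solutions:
 h(a) = C1*cos(a)^(5/2)


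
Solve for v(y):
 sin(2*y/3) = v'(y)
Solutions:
 v(y) = C1 - 3*cos(2*y/3)/2


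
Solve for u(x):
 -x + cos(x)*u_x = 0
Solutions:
 u(x) = C1 + Integral(x/cos(x), x)


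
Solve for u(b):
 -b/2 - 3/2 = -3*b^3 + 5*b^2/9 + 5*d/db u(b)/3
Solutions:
 u(b) = C1 + 9*b^4/20 - b^3/9 - 3*b^2/20 - 9*b/10


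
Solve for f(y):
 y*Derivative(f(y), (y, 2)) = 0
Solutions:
 f(y) = C1 + C2*y


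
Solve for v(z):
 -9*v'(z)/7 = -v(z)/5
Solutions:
 v(z) = C1*exp(7*z/45)


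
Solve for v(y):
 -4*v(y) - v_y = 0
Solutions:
 v(y) = C1*exp(-4*y)


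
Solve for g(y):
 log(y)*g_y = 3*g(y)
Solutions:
 g(y) = C1*exp(3*li(y))


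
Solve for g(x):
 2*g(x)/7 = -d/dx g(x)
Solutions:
 g(x) = C1*exp(-2*x/7)


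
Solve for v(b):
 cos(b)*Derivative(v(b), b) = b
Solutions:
 v(b) = C1 + Integral(b/cos(b), b)


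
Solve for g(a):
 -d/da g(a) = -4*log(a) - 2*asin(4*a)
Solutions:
 g(a) = C1 + 4*a*log(a) + 2*a*asin(4*a) - 4*a + sqrt(1 - 16*a^2)/2


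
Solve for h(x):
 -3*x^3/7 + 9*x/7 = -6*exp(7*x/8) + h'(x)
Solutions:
 h(x) = C1 - 3*x^4/28 + 9*x^2/14 + 48*exp(7*x/8)/7


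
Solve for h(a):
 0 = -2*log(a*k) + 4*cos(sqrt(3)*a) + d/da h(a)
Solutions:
 h(a) = C1 + 2*a*log(a*k) - 2*a - 4*sqrt(3)*sin(sqrt(3)*a)/3


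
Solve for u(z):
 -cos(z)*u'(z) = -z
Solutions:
 u(z) = C1 + Integral(z/cos(z), z)


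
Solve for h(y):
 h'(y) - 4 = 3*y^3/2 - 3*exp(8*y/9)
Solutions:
 h(y) = C1 + 3*y^4/8 + 4*y - 27*exp(8*y/9)/8


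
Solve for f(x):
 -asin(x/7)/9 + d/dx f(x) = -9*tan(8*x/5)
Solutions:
 f(x) = C1 + x*asin(x/7)/9 + sqrt(49 - x^2)/9 + 45*log(cos(8*x/5))/8


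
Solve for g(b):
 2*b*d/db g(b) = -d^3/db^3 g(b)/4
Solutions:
 g(b) = C1 + Integral(C2*airyai(-2*b) + C3*airybi(-2*b), b)


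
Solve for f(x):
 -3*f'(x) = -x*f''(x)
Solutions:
 f(x) = C1 + C2*x^4


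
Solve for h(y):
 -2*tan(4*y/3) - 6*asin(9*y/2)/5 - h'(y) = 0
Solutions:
 h(y) = C1 - 6*y*asin(9*y/2)/5 - 2*sqrt(4 - 81*y^2)/15 + 3*log(cos(4*y/3))/2


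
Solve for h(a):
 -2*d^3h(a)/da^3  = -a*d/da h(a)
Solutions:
 h(a) = C1 + Integral(C2*airyai(2^(2/3)*a/2) + C3*airybi(2^(2/3)*a/2), a)


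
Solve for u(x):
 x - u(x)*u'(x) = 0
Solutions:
 u(x) = -sqrt(C1 + x^2)
 u(x) = sqrt(C1 + x^2)


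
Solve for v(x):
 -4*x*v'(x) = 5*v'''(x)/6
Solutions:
 v(x) = C1 + Integral(C2*airyai(-2*3^(1/3)*5^(2/3)*x/5) + C3*airybi(-2*3^(1/3)*5^(2/3)*x/5), x)


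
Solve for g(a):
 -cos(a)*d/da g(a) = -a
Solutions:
 g(a) = C1 + Integral(a/cos(a), a)


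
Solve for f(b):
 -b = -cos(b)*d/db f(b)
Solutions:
 f(b) = C1 + Integral(b/cos(b), b)


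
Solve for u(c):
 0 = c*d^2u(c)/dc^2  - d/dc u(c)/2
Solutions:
 u(c) = C1 + C2*c^(3/2)


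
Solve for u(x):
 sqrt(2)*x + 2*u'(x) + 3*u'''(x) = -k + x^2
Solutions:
 u(x) = C1 + C2*sin(sqrt(6)*x/3) + C3*cos(sqrt(6)*x/3) - k*x/2 + x^3/6 - sqrt(2)*x^2/4 - 3*x/2


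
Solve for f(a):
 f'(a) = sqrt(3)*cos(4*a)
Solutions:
 f(a) = C1 + sqrt(3)*sin(4*a)/4


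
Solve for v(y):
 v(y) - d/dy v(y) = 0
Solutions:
 v(y) = C1*exp(y)


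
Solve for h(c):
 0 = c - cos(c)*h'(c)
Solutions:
 h(c) = C1 + Integral(c/cos(c), c)


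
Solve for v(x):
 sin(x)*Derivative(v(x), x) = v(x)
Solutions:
 v(x) = C1*sqrt(cos(x) - 1)/sqrt(cos(x) + 1)


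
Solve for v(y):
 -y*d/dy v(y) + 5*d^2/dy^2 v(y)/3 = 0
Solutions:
 v(y) = C1 + C2*erfi(sqrt(30)*y/10)


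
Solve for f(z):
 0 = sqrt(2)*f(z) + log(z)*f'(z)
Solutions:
 f(z) = C1*exp(-sqrt(2)*li(z))


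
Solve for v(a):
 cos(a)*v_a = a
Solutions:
 v(a) = C1 + Integral(a/cos(a), a)


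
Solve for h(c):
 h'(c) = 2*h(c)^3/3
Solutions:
 h(c) = -sqrt(6)*sqrt(-1/(C1 + 2*c))/2
 h(c) = sqrt(6)*sqrt(-1/(C1 + 2*c))/2


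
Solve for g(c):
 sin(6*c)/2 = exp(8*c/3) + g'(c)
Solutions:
 g(c) = C1 - 3*exp(8*c/3)/8 - cos(6*c)/12


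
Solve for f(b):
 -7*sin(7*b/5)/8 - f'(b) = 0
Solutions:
 f(b) = C1 + 5*cos(7*b/5)/8


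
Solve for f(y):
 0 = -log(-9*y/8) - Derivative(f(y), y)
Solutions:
 f(y) = C1 - y*log(-y) + y*(-2*log(3) + 1 + 3*log(2))


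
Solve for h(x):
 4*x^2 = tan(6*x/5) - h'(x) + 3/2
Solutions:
 h(x) = C1 - 4*x^3/3 + 3*x/2 - 5*log(cos(6*x/5))/6


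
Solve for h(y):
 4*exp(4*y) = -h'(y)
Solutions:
 h(y) = C1 - exp(4*y)


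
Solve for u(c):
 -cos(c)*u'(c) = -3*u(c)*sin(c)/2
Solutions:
 u(c) = C1/cos(c)^(3/2)


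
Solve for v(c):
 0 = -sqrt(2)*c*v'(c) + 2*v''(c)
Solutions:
 v(c) = C1 + C2*erfi(2^(1/4)*c/2)


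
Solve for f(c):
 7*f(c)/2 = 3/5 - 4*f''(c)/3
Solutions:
 f(c) = C1*sin(sqrt(42)*c/4) + C2*cos(sqrt(42)*c/4) + 6/35


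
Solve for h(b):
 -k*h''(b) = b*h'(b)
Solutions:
 h(b) = C1 + C2*sqrt(k)*erf(sqrt(2)*b*sqrt(1/k)/2)


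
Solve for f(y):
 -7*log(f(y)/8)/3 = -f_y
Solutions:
 3*Integral(1/(-log(_y) + 3*log(2)), (_y, f(y)))/7 = C1 - y


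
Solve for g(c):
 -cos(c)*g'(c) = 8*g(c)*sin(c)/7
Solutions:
 g(c) = C1*cos(c)^(8/7)


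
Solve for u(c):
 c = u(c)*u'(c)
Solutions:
 u(c) = -sqrt(C1 + c^2)
 u(c) = sqrt(C1 + c^2)


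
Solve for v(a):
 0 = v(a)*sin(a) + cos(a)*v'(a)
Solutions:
 v(a) = C1*cos(a)


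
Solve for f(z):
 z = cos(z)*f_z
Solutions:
 f(z) = C1 + Integral(z/cos(z), z)


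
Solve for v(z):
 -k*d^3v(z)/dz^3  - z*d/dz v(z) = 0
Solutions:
 v(z) = C1 + Integral(C2*airyai(z*(-1/k)^(1/3)) + C3*airybi(z*(-1/k)^(1/3)), z)


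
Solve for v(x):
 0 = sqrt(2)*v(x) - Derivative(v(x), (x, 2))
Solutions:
 v(x) = C1*exp(-2^(1/4)*x) + C2*exp(2^(1/4)*x)


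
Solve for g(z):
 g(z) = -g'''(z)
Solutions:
 g(z) = C3*exp(-z) + (C1*sin(sqrt(3)*z/2) + C2*cos(sqrt(3)*z/2))*exp(z/2)


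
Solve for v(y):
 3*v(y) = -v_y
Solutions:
 v(y) = C1*exp(-3*y)


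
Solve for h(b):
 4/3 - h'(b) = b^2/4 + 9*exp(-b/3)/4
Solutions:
 h(b) = C1 - b^3/12 + 4*b/3 + 27*exp(-b/3)/4


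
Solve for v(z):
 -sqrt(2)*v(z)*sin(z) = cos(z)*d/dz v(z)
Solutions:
 v(z) = C1*cos(z)^(sqrt(2))


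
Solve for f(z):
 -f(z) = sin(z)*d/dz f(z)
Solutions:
 f(z) = C1*sqrt(cos(z) + 1)/sqrt(cos(z) - 1)


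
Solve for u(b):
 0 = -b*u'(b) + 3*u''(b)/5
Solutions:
 u(b) = C1 + C2*erfi(sqrt(30)*b/6)


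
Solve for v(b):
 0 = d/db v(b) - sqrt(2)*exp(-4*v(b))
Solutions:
 v(b) = log(-I*(C1 + 4*sqrt(2)*b)^(1/4))
 v(b) = log(I*(C1 + 4*sqrt(2)*b)^(1/4))
 v(b) = log(-(C1 + 4*sqrt(2)*b)^(1/4))
 v(b) = log(C1 + 4*sqrt(2)*b)/4


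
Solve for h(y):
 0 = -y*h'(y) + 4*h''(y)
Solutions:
 h(y) = C1 + C2*erfi(sqrt(2)*y/4)


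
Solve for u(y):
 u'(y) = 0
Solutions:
 u(y) = C1


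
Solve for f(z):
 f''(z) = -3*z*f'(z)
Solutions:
 f(z) = C1 + C2*erf(sqrt(6)*z/2)


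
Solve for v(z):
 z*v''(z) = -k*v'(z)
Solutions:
 v(z) = C1 + z^(1 - re(k))*(C2*sin(log(z)*Abs(im(k))) + C3*cos(log(z)*im(k)))


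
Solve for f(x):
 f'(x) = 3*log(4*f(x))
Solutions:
 -Integral(1/(log(_y) + 2*log(2)), (_y, f(x)))/3 = C1 - x


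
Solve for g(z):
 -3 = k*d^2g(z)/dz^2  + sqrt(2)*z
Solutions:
 g(z) = C1 + C2*z - sqrt(2)*z^3/(6*k) - 3*z^2/(2*k)


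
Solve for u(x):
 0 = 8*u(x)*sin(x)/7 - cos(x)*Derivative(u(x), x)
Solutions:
 u(x) = C1/cos(x)^(8/7)


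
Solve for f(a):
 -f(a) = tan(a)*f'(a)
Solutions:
 f(a) = C1/sin(a)


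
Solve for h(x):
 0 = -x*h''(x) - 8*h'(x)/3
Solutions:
 h(x) = C1 + C2/x^(5/3)


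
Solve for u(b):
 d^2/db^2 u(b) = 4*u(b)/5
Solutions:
 u(b) = C1*exp(-2*sqrt(5)*b/5) + C2*exp(2*sqrt(5)*b/5)


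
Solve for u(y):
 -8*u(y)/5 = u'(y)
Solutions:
 u(y) = C1*exp(-8*y/5)


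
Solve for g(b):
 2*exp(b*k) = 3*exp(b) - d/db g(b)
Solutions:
 g(b) = C1 + 3*exp(b) - 2*exp(b*k)/k


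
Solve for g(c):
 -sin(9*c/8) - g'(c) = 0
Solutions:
 g(c) = C1 + 8*cos(9*c/8)/9


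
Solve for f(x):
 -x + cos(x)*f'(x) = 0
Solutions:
 f(x) = C1 + Integral(x/cos(x), x)


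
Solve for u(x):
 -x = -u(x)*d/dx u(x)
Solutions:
 u(x) = -sqrt(C1 + x^2)
 u(x) = sqrt(C1 + x^2)


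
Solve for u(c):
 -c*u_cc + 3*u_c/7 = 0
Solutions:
 u(c) = C1 + C2*c^(10/7)


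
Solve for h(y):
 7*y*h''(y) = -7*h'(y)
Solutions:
 h(y) = C1 + C2*log(y)


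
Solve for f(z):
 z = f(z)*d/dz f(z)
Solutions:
 f(z) = -sqrt(C1 + z^2)
 f(z) = sqrt(C1 + z^2)


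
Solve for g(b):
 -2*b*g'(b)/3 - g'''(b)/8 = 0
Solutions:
 g(b) = C1 + Integral(C2*airyai(-2*2^(1/3)*3^(2/3)*b/3) + C3*airybi(-2*2^(1/3)*3^(2/3)*b/3), b)


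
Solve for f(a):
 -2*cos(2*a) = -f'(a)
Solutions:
 f(a) = C1 + sin(2*a)


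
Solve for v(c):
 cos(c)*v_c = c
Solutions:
 v(c) = C1 + Integral(c/cos(c), c)


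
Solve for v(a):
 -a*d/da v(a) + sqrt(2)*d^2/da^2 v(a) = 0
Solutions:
 v(a) = C1 + C2*erfi(2^(1/4)*a/2)
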